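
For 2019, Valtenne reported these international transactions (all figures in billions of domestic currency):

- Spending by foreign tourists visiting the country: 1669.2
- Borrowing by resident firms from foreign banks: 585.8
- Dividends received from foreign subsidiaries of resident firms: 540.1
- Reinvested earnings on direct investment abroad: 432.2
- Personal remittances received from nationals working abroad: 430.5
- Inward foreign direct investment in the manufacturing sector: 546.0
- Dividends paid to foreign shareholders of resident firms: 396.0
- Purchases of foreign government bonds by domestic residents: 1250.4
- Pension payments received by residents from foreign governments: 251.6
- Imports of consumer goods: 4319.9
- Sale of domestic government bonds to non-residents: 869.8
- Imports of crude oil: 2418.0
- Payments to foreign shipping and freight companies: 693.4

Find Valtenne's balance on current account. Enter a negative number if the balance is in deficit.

Goods: -4319.9 - 2418.0 = -6737.9
Services: -693.4 + 1669.2 = 975.8
Primary income: 540.1 - 396.0 + 432.2 = 576.3
Secondary income: 251.6 + 430.5 = 682.1
Current account = (-6737.9) + 975.8 + 576.3 + 682.1 = -4503.7
(Excluded from the current account — financial account: borrowing by resident firms from foreign banks 585.8, inward foreign direct investment in the manufacturing sector 546.0, purchases of foreign government bonds by domestic residents 1250.4, sale of domestic government bonds to non-residents 869.8.)

-4503.7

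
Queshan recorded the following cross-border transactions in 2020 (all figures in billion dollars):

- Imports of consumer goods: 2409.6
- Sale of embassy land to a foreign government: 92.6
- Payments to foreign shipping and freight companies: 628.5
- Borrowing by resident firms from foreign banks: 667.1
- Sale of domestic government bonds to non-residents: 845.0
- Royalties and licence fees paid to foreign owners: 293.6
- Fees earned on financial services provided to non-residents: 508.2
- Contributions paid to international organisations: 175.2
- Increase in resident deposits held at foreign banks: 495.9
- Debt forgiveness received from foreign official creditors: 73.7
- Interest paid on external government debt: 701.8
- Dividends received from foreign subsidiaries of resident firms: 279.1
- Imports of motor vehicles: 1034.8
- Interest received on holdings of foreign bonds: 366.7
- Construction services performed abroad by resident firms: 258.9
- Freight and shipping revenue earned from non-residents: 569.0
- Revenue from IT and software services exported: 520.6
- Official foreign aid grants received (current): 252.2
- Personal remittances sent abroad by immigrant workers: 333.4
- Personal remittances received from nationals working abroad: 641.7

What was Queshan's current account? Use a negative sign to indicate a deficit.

Goods: -1034.8 - 2409.6 = -3444.4
Services: -628.5 + 520.6 + 258.9 - 293.6 + 508.2 + 569.0 = 934.6
Primary income: 279.1 - 701.8 + 366.7 = -56.0
Secondary income: 252.2 + 641.7 - 333.4 - 175.2 = 385.3
Current account = (-3444.4) + 934.6 + (-56.0) + 385.3 = -2180.5
(Excluded from the current account — capital account: sale of embassy land to a foreign government 92.6, debt forgiveness received from foreign official creditors 73.7; financial account: borrowing by resident firms from foreign banks 667.1, sale of domestic government bonds to non-residents 845.0, increase in resident deposits held at foreign banks 495.9.)

-2180.5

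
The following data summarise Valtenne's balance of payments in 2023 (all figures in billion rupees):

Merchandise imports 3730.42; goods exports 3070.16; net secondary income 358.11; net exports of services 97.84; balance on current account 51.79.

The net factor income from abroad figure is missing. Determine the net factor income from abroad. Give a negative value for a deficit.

256.10

Current account = goods balance + services balance + net primary income + net secondary income
Sum of the known components = -204.31
Net factor income from abroad = CA - (known components) = 51.79 - (-204.31) = 256.10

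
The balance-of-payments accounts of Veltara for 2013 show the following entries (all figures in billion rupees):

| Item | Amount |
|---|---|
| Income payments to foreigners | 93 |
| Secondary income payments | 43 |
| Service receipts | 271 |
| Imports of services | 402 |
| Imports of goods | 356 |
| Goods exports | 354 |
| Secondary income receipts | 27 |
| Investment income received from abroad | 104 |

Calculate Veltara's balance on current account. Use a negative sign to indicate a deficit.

-138

Goods balance = 354 - 356 = -2
Services balance = 271 - 402 = -131
Trade balance (goods + services) = -2 + (-131) = -133
Net primary income = 104 - 93 = 11
Net secondary income = 27 - 43 = -16
Current account = -133 + 11 + (-16) = -138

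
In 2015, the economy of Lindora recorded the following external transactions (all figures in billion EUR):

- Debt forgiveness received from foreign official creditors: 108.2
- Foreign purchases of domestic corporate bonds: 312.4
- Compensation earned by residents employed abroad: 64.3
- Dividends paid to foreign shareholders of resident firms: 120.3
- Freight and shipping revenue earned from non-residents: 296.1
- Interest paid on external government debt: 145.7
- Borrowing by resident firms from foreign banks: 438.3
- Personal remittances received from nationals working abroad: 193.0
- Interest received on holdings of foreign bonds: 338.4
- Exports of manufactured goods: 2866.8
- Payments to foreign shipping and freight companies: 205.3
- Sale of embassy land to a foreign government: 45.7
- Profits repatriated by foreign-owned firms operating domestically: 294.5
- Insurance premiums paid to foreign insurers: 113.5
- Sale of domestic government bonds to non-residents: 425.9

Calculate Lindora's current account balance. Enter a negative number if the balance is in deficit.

Goods: 2866.8
Services: -205.3 + 296.1 - 113.5 = -22.7
Primary income: 64.3 - 294.5 - 120.3 + 338.4 - 145.7 = -157.8
Secondary income: 193.0
Current account = 2866.8 + (-22.7) + (-157.8) + 193.0 = 2879.3
(Excluded from the current account — capital account: debt forgiveness received from foreign official creditors 108.2, sale of embassy land to a foreign government 45.7; financial account: foreign purchases of domestic corporate bonds 312.4, borrowing by resident firms from foreign banks 438.3, sale of domestic government bonds to non-residents 425.9.)

2879.3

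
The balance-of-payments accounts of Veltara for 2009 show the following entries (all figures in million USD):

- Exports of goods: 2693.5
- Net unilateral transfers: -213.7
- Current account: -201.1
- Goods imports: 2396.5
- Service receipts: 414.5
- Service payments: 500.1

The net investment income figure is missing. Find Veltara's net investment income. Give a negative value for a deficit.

Current account = goods balance + services balance + net primary income + net secondary income
Sum of the known components = -2.3
Net investment income = CA - (known components) = -201.1 - (-2.3) = -198.8

-198.8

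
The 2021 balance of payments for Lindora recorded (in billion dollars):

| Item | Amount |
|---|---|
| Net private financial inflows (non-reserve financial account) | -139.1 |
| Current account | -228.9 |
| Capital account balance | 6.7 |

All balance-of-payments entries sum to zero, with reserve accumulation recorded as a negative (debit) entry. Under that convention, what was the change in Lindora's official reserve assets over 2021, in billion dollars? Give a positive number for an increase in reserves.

-361.3

Official reserve transactions balance = -((-228.9) + 6.7 + (-139.1)) = 361.3
An accumulation of reserves is recorded as a debit (negative entry), so the change in the stock of reserves is the negative of that balance.
Change in official reserves = -(361.3) = -361.3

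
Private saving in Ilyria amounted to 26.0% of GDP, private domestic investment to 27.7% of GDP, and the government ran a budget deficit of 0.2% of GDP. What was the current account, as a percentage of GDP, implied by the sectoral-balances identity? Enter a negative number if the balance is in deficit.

-1.9

By the sectoral-balances identity, CA = (S_private - I) + (T - G).
Private balance = 26.0 - 27.7 = -1.7
Government balance (T - G) = -0.2
CA = -1.7 + (-0.2) = -1.9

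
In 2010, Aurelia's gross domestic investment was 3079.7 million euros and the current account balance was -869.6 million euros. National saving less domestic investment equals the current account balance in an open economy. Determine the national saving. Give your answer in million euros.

S - I = CA (net lending to the rest of the world).
S = I + CA = 3079.7 + (-869.6) = 2210.1

2210.1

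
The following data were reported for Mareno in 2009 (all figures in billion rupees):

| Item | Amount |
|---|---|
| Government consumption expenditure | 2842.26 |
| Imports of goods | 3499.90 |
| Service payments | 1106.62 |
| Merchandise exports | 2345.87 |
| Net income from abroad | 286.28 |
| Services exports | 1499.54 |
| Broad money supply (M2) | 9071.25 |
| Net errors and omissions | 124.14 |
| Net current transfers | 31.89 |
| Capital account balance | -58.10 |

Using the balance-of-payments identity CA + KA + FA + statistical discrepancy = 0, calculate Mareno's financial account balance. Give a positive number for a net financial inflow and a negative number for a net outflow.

376.90

Goods balance = 2345.87 - 3499.90 = -1154.03
Services balance = 1499.54 - 1106.62 = 392.92
Trade balance (goods + services) = -1154.03 + 392.92 = -761.11
Net primary income = 286.28
Net secondary income = 31.89
Current account = -761.11 + 286.28 + 31.89 = -442.94
Financial account = -(-442.94 + (-58.10) + 124.14) = 376.90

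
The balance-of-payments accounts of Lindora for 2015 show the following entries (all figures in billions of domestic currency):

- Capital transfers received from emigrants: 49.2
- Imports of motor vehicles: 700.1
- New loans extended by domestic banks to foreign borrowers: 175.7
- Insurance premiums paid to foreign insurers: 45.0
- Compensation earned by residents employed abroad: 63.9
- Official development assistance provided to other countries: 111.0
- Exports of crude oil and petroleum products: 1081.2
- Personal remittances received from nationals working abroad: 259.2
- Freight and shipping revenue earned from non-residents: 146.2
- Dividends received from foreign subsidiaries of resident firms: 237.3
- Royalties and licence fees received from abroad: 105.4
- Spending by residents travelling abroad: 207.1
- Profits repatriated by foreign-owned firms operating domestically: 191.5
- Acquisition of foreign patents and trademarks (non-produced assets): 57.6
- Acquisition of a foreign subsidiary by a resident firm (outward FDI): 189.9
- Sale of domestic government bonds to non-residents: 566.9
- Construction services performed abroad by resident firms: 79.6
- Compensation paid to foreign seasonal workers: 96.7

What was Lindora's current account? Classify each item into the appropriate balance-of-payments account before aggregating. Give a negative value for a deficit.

Goods: 1081.2 - 700.1 = 381.1
Services: 105.4 + 146.2 + 79.6 - 45.0 - 207.1 = 79.1
Primary income: 237.3 + 63.9 - 96.7 - 191.5 = 13.0
Secondary income: 259.2 - 111.0 = 148.2
Current account = 381.1 + 79.1 + 13.0 + 148.2 = 621.4
(Excluded from the current account — capital account: capital transfers received from emigrants 49.2, acquisition of foreign patents and trademarks (non-produced assets) 57.6; financial account: new loans extended by domestic banks to foreign borrowers 175.7, acquisition of a foreign subsidiary by a resident firm (outward FDI) 189.9, sale of domestic government bonds to non-residents 566.9.)

621.4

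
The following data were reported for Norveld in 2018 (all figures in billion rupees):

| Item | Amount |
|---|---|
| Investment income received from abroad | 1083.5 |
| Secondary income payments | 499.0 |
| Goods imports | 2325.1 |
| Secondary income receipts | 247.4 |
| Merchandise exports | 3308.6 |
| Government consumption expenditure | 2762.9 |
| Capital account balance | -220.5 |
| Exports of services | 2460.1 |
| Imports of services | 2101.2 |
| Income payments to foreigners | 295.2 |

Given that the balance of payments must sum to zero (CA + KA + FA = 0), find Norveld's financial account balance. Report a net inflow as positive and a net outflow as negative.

Goods balance = 3308.6 - 2325.1 = 983.5
Services balance = 2460.1 - 2101.2 = 358.9
Trade balance (goods + services) = 983.5 + 358.9 = 1342.4
Net primary income = 1083.5 - 295.2 = 788.3
Net secondary income = 247.4 - 499.0 = -251.6
Current account = 1342.4 + 788.3 + (-251.6) = 1879.1
Financial account = -(1879.1 + (-220.5)) = -1658.6

-1658.6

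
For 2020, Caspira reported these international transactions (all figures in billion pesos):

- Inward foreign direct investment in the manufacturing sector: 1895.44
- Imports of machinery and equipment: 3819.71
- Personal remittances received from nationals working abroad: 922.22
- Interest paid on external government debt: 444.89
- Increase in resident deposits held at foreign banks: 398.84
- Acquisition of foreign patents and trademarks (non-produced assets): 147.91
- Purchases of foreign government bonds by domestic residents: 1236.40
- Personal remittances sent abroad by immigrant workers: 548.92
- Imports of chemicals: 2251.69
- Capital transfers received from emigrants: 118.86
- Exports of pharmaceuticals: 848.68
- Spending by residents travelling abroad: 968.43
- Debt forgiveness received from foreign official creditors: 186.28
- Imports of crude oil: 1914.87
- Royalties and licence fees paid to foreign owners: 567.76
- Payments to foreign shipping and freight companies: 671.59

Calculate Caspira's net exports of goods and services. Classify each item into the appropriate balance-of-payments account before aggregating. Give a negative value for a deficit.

Goods: 848.68 - 3819.71 - 2251.69 - 1914.87 = -7137.59
Services: -968.43 - 671.59 - 567.76 = -2207.78
Trade balance = -7137.59 + (-2207.78) = -9345.37
(Excluded from the trade balance — financial account: inward foreign direct investment in the manufacturing sector 1895.44, increase in resident deposits held at foreign banks 398.84, purchases of foreign government bonds by domestic residents 1236.40; secondary income: personal remittances received from nationals working abroad 922.22, personal remittances sent abroad by immigrant workers 548.92; primary income: interest paid on external government debt 444.89; capital account: acquisition of foreign patents and trademarks (non-produced assets) 147.91, capital transfers received from emigrants 118.86, debt forgiveness received from foreign official creditors 186.28.)

-9345.37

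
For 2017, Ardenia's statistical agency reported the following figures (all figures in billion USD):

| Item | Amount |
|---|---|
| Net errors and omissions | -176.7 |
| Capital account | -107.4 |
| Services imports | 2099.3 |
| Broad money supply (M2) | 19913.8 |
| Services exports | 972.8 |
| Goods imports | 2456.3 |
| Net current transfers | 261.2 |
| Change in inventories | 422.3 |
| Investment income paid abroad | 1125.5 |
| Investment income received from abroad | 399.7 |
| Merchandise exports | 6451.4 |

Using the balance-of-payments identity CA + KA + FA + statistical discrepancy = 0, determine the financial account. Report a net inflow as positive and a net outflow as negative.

Goods balance = 6451.4 - 2456.3 = 3995.1
Services balance = 972.8 - 2099.3 = -1126.5
Trade balance (goods + services) = 3995.1 + (-1126.5) = 2868.6
Net primary income = 399.7 - 1125.5 = -725.8
Net secondary income = 261.2
Current account = 2868.6 + (-725.8) + 261.2 = 2404.0
Financial account = -(2404.0 + (-107.4) + (-176.7)) = -2119.9

-2119.9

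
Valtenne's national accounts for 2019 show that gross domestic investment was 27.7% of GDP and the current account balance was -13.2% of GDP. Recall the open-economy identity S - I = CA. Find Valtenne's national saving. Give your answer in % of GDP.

14.5

S - I = CA (net lending to the rest of the world).
S = I + CA = 27.7 + (-13.2) = 14.5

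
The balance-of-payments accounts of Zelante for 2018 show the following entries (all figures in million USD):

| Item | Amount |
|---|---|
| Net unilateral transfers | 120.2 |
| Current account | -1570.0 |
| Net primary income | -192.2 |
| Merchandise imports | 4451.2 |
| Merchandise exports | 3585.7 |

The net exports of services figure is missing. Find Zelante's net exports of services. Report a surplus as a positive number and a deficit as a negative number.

-632.5

Current account = goods balance + services balance + net primary income + net secondary income
Sum of the known components = -937.5
Net exports of services = CA - (known components) = -1570.0 - (-937.5) = -632.5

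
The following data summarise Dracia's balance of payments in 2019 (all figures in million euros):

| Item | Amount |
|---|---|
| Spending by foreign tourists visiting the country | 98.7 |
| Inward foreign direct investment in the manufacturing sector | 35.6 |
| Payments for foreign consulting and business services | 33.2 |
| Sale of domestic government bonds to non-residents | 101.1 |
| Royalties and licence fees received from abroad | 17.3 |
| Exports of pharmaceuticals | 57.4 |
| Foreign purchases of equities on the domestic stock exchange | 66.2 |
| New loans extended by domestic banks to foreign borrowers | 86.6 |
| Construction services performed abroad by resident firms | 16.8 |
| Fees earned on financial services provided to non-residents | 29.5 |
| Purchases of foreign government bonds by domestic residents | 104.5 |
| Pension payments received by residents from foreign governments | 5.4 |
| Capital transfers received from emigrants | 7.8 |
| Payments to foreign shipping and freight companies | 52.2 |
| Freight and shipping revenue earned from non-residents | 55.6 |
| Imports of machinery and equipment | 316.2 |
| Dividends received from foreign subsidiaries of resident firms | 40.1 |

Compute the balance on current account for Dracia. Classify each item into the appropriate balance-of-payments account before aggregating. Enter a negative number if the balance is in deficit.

-80.8

Goods: -316.2 + 57.4 = -258.8
Services: -52.2 - 33.2 + 98.7 + 55.6 + 29.5 + 16.8 + 17.3 = 132.5
Primary income: 40.1
Secondary income: 5.4
Current account = (-258.8) + 132.5 + 40.1 + 5.4 = -80.8
(Excluded from the current account — financial account: inward foreign direct investment in the manufacturing sector 35.6, sale of domestic government bonds to non-residents 101.1, foreign purchases of equities on the domestic stock exchange 66.2, new loans extended by domestic banks to foreign borrowers 86.6, purchases of foreign government bonds by domestic residents 104.5; capital account: capital transfers received from emigrants 7.8.)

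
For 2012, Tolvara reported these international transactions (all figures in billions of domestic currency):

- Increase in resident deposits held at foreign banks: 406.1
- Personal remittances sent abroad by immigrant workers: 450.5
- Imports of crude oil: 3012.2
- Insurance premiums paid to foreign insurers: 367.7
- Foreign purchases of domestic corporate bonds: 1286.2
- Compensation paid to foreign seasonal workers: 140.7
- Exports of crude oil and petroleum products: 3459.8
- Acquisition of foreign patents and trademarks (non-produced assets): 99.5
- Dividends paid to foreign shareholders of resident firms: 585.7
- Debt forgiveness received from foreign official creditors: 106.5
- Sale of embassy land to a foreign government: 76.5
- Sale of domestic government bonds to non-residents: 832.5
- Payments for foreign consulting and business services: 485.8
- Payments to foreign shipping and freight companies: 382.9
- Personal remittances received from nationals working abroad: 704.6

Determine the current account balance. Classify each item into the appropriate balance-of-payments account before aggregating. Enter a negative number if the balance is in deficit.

Goods: 3459.8 - 3012.2 = 447.6
Services: -367.7 - 485.8 - 382.9 = -1236.4
Primary income: -585.7 - 140.7 = -726.4
Secondary income: 704.6 - 450.5 = 254.1
Current account = 447.6 + (-1236.4) + (-726.4) + 254.1 = -1261.1
(Excluded from the current account — financial account: increase in resident deposits held at foreign banks 406.1, foreign purchases of domestic corporate bonds 1286.2, sale of domestic government bonds to non-residents 832.5; capital account: acquisition of foreign patents and trademarks (non-produced assets) 99.5, debt forgiveness received from foreign official creditors 106.5, sale of embassy land to a foreign government 76.5.)

-1261.1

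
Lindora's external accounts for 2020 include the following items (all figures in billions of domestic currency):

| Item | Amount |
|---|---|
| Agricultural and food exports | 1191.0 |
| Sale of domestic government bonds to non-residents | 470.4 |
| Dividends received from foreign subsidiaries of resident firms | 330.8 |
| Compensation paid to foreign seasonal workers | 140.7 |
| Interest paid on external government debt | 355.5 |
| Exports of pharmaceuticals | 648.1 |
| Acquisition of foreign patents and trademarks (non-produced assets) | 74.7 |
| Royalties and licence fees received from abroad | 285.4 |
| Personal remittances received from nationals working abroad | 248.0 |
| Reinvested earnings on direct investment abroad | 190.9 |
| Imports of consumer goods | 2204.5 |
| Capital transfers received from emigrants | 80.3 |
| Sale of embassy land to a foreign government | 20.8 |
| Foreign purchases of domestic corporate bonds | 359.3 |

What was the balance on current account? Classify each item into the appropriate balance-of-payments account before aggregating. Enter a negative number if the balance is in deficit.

193.5

Goods: 1191.0 - 2204.5 + 648.1 = -365.4
Services: 285.4
Primary income: -140.7 + 330.8 - 355.5 + 190.9 = 25.5
Secondary income: 248.0
Current account = (-365.4) + 285.4 + 25.5 + 248.0 = 193.5
(Excluded from the current account — financial account: sale of domestic government bonds to non-residents 470.4, foreign purchases of domestic corporate bonds 359.3; capital account: acquisition of foreign patents and trademarks (non-produced assets) 74.7, capital transfers received from emigrants 80.3, sale of embassy land to a foreign government 20.8.)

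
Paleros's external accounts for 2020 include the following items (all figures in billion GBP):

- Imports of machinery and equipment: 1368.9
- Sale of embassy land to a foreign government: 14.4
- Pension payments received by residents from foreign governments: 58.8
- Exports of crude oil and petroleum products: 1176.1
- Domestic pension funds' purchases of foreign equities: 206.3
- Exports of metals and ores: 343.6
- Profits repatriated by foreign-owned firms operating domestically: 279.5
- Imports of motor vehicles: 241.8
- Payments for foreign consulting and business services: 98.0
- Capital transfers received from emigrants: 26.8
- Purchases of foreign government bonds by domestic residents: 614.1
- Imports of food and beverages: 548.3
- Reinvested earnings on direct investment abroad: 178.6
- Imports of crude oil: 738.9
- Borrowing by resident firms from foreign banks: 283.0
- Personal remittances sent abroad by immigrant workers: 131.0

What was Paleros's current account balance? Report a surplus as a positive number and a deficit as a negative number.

Goods: 343.6 - 241.8 - 1368.9 - 738.9 + 1176.1 - 548.3 = -1378.2
Services: -98.0
Primary income: -279.5 + 178.6 = -100.9
Secondary income: -131.0 + 58.8 = -72.2
Current account = (-1378.2) + (-98.0) + (-100.9) + (-72.2) = -1649.3
(Excluded from the current account — capital account: sale of embassy land to a foreign government 14.4, capital transfers received from emigrants 26.8; financial account: domestic pension funds' purchases of foreign equities 206.3, purchases of foreign government bonds by domestic residents 614.1, borrowing by resident firms from foreign banks 283.0.)

-1649.3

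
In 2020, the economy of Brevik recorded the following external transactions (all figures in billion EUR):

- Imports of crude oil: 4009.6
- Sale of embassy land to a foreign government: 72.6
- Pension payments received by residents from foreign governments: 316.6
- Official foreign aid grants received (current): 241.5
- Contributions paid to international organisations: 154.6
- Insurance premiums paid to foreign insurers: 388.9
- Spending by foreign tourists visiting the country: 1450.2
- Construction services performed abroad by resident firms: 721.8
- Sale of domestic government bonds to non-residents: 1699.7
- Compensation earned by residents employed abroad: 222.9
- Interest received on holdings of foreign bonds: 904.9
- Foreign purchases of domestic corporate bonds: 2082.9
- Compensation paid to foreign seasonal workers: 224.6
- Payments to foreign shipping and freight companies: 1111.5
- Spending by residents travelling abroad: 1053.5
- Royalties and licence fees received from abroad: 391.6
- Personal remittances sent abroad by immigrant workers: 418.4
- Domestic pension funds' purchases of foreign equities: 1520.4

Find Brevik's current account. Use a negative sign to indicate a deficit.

Goods: -4009.6
Services: -1053.5 + 1450.2 - 1111.5 + 391.6 + 721.8 - 388.9 = 9.7
Primary income: -224.6 + 904.9 + 222.9 = 903.2
Secondary income: 241.5 - 154.6 + 316.6 - 418.4 = -14.9
Current account = (-4009.6) + 9.7 + 903.2 + (-14.9) = -3111.6
(Excluded from the current account — capital account: sale of embassy land to a foreign government 72.6; financial account: sale of domestic government bonds to non-residents 1699.7, foreign purchases of domestic corporate bonds 2082.9, domestic pension funds' purchases of foreign equities 1520.4.)

-3111.6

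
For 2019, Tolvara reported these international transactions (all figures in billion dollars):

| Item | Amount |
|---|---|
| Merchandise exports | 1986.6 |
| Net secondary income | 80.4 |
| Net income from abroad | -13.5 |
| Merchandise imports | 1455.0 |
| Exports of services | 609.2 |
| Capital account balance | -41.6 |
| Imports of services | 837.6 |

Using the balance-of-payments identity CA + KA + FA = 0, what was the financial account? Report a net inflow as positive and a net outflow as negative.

Goods balance = 1986.6 - 1455.0 = 531.6
Services balance = 609.2 - 837.6 = -228.4
Trade balance (goods + services) = 531.6 + (-228.4) = 303.2
Net primary income = -13.5
Net secondary income = 80.4
Current account = 303.2 + (-13.5) + 80.4 = 370.1
Financial account = -(370.1 + (-41.6)) = -328.5

-328.5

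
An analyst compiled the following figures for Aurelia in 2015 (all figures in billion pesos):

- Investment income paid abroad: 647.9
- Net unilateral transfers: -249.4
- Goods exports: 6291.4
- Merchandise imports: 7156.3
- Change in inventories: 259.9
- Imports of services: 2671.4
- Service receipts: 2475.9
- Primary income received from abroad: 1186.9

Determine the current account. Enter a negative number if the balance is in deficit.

-770.8

Goods balance = 6291.4 - 7156.3 = -864.9
Services balance = 2475.9 - 2671.4 = -195.5
Trade balance (goods + services) = -864.9 + (-195.5) = -1060.4
Net primary income = 1186.9 - 647.9 = 539.0
Net secondary income = -249.4
Current account = -1060.4 + 539.0 + (-249.4) = -770.8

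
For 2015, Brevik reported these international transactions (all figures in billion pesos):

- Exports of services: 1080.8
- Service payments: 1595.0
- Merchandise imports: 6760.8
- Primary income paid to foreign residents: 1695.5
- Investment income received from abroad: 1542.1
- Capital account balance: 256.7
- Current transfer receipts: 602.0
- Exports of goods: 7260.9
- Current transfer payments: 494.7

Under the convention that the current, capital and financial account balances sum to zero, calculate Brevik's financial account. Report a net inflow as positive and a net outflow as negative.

-196.5

Goods balance = 7260.9 - 6760.8 = 500.1
Services balance = 1080.8 - 1595.0 = -514.2
Trade balance (goods + services) = 500.1 + (-514.2) = -14.1
Net primary income = 1542.1 - 1695.5 = -153.4
Net secondary income = 602.0 - 494.7 = 107.3
Current account = -14.1 + (-153.4) + 107.3 = -60.2
Financial account = -(-60.2 + 256.7) = -196.5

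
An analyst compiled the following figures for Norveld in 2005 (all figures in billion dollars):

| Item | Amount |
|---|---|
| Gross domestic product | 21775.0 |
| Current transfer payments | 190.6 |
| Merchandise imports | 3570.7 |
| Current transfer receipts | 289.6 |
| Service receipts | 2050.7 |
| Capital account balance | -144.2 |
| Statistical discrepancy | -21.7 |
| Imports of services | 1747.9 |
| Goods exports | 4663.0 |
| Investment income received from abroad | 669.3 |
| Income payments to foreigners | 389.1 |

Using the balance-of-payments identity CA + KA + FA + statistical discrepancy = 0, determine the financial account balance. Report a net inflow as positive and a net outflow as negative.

-1608.4

Goods balance = 4663.0 - 3570.7 = 1092.3
Services balance = 2050.7 - 1747.9 = 302.8
Trade balance (goods + services) = 1092.3 + 302.8 = 1395.1
Net primary income = 669.3 - 389.1 = 280.2
Net secondary income = 289.6 - 190.6 = 99.0
Current account = 1395.1 + 280.2 + 99.0 = 1774.3
Financial account = -(1774.3 + (-144.2) + (-21.7)) = -1608.4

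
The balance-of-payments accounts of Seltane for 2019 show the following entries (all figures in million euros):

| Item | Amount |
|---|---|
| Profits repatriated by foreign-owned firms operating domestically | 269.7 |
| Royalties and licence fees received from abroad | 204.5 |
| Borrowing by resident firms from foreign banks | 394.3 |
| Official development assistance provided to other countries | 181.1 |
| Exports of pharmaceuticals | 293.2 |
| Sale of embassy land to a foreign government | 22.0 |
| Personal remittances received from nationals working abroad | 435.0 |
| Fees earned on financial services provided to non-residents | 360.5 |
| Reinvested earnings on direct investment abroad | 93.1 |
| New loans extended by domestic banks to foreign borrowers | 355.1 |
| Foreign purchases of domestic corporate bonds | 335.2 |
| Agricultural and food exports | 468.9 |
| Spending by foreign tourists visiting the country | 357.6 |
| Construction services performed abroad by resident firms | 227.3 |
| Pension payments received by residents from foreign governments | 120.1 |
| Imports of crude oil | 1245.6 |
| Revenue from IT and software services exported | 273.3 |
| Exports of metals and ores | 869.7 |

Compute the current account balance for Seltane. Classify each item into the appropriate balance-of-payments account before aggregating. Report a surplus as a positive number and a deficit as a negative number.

Goods: 869.7 + 293.2 - 1245.6 + 468.9 = 386.2
Services: 357.6 + 273.3 + 204.5 + 360.5 + 227.3 = 1423.2
Primary income: -269.7 + 93.1 = -176.6
Secondary income: -181.1 + 435.0 + 120.1 = 374.0
Current account = 386.2 + 1423.2 + (-176.6) + 374.0 = 2006.8
(Excluded from the current account — financial account: borrowing by resident firms from foreign banks 394.3, new loans extended by domestic banks to foreign borrowers 355.1, foreign purchases of domestic corporate bonds 335.2; capital account: sale of embassy land to a foreign government 22.0.)

2006.8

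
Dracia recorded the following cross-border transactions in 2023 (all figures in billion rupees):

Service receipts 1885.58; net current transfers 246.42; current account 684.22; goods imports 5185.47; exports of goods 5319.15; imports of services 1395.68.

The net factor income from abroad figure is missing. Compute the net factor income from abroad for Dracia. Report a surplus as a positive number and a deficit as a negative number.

Current account = goods balance + services balance + net primary income + net secondary income
Sum of the known components = 870.00
Net factor income from abroad = CA - (known components) = 684.22 - 870.00 = -185.78

-185.78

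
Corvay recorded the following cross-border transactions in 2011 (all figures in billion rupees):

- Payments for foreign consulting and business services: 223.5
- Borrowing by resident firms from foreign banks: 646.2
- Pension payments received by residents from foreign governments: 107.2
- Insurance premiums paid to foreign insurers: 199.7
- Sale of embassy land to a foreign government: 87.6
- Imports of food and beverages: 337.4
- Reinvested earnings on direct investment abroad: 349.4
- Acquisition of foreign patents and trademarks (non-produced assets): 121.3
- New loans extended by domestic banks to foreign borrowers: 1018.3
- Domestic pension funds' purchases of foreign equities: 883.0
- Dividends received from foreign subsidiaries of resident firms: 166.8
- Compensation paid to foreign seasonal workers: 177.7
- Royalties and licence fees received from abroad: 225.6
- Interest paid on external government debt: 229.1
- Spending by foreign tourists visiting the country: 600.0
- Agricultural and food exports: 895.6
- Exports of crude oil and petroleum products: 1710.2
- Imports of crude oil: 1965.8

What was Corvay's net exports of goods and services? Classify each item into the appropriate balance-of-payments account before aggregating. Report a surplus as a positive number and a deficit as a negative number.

705.0

Goods: -337.4 - 1965.8 + 895.6 + 1710.2 = 302.6
Services: 225.6 - 223.5 - 199.7 + 600.0 = 402.4
Trade balance = 302.6 + 402.4 = 705.0
(Excluded from the trade balance — financial account: borrowing by resident firms from foreign banks 646.2, new loans extended by domestic banks to foreign borrowers 1018.3, domestic pension funds' purchases of foreign equities 883.0; secondary income: pension payments received by residents from foreign governments 107.2; capital account: sale of embassy land to a foreign government 87.6, acquisition of foreign patents and trademarks (non-produced assets) 121.3; primary income: reinvested earnings on direct investment abroad 349.4, dividends received from foreign subsidiaries of resident firms 166.8, compensation paid to foreign seasonal workers 177.7, interest paid on external government debt 229.1.)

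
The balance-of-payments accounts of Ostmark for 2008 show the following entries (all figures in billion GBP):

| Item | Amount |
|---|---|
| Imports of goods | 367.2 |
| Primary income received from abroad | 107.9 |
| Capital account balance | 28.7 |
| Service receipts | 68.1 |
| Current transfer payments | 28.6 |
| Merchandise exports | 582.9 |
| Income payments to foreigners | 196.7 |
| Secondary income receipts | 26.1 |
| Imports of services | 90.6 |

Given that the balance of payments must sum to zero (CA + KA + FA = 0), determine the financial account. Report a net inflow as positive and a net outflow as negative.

Goods balance = 582.9 - 367.2 = 215.7
Services balance = 68.1 - 90.6 = -22.5
Trade balance (goods + services) = 215.7 + (-22.5) = 193.2
Net primary income = 107.9 - 196.7 = -88.8
Net secondary income = 26.1 - 28.6 = -2.5
Current account = 193.2 + (-88.8) + (-2.5) = 101.9
Financial account = -(101.9 + 28.7) = -130.6

-130.6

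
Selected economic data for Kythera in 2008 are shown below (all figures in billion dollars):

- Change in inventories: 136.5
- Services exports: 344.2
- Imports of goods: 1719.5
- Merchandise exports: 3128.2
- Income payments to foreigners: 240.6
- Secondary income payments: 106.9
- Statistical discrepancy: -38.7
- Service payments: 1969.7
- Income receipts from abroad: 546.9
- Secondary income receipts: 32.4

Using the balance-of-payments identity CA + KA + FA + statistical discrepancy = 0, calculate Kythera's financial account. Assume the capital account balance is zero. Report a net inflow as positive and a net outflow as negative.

23.7

Goods balance = 3128.2 - 1719.5 = 1408.7
Services balance = 344.2 - 1969.7 = -1625.5
Trade balance (goods + services) = 1408.7 + (-1625.5) = -216.8
Net primary income = 546.9 - 240.6 = 306.3
Net secondary income = 32.4 - 106.9 = -74.5
Current account = -216.8 + 306.3 + (-74.5) = 15.0
Financial account = -(15.0 + (-38.7)) = 23.7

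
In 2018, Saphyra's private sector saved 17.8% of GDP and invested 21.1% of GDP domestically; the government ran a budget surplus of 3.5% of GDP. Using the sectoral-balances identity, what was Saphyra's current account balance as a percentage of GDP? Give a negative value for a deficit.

By the sectoral-balances identity, CA = (S_private - I) + (T - G).
Private balance = 17.8 - 21.1 = -3.3
Government balance (T - G) = 3.5
CA = -3.3 + 3.5 = 0.2

0.2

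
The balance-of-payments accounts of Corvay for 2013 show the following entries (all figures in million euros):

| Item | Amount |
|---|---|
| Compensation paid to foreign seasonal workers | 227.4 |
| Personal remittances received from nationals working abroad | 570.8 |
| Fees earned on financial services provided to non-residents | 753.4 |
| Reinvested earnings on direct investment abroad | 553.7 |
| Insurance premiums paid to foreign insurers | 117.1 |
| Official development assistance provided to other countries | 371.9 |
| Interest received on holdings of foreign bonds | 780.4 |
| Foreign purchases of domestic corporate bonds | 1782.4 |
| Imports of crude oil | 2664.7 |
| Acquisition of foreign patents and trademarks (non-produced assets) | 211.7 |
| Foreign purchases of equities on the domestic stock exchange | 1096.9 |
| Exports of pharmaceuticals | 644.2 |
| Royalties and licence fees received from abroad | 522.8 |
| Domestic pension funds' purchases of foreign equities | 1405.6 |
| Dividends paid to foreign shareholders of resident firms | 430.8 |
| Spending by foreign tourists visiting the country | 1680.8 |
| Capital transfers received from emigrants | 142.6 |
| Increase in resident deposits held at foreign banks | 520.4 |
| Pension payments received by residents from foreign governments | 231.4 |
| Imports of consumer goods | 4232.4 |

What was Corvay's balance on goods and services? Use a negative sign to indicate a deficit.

-3413.0

Goods: 644.2 - 2664.7 - 4232.4 = -6252.9
Services: 522.8 - 117.1 + 753.4 + 1680.8 = 2839.9
Trade balance = -6252.9 + 2839.9 = -3413.0
(Excluded from the trade balance — primary income: compensation paid to foreign seasonal workers 227.4, reinvested earnings on direct investment abroad 553.7, interest received on holdings of foreign bonds 780.4, dividends paid to foreign shareholders of resident firms 430.8; secondary income: personal remittances received from nationals working abroad 570.8, official development assistance provided to other countries 371.9, pension payments received by residents from foreign governments 231.4; financial account: foreign purchases of domestic corporate bonds 1782.4, foreign purchases of equities on the domestic stock exchange 1096.9, domestic pension funds' purchases of foreign equities 1405.6, increase in resident deposits held at foreign banks 520.4; capital account: acquisition of foreign patents and trademarks (non-produced assets) 211.7, capital transfers received from emigrants 142.6.)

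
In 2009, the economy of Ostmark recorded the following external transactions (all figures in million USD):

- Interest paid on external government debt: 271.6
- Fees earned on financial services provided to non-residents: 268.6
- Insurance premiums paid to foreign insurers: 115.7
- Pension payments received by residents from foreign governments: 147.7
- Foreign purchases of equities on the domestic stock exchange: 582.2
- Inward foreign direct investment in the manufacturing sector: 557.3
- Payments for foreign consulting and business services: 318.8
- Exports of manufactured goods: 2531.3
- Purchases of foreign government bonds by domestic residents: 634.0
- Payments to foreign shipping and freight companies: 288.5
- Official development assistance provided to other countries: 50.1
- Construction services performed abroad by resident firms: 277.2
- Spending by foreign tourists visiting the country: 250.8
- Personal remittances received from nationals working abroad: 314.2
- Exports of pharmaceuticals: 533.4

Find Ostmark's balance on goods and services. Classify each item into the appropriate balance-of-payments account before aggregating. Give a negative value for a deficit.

Goods: 2531.3 + 533.4 = 3064.7
Services: 268.6 + 277.2 - 115.7 - 288.5 + 250.8 - 318.8 = 73.6
Trade balance = 3064.7 + 73.6 = 3138.3
(Excluded from the trade balance — primary income: interest paid on external government debt 271.6; secondary income: pension payments received by residents from foreign governments 147.7, official development assistance provided to other countries 50.1, personal remittances received from nationals working abroad 314.2; financial account: foreign purchases of equities on the domestic stock exchange 582.2, inward foreign direct investment in the manufacturing sector 557.3, purchases of foreign government bonds by domestic residents 634.0.)

3138.3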